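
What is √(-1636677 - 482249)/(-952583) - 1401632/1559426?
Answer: -700816/779713 - I*√2118926/952583 ≈ -0.89881 - 0.0015281*I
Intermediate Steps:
√(-1636677 - 482249)/(-952583) - 1401632/1559426 = √(-2118926)*(-1/952583) - 1401632*1/1559426 = (I*√2118926)*(-1/952583) - 700816/779713 = -I*√2118926/952583 - 700816/779713 = -700816/779713 - I*√2118926/952583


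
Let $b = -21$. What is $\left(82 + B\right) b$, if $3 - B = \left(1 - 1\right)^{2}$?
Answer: $-1785$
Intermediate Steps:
$B = 3$ ($B = 3 - \left(1 - 1\right)^{2} = 3 - 0^{2} = 3 - 0 = 3 + 0 = 3$)
$\left(82 + B\right) b = \left(82 + 3\right) \left(-21\right) = 85 \left(-21\right) = -1785$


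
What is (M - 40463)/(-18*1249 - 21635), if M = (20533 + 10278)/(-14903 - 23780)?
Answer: 1565261040/1706577911 ≈ 0.91719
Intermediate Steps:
M = -30811/38683 (M = 30811/(-38683) = 30811*(-1/38683) = -30811/38683 ≈ -0.79650)
(M - 40463)/(-18*1249 - 21635) = (-30811/38683 - 40463)/(-18*1249 - 21635) = -1565261040/(38683*(-22482 - 21635)) = -1565261040/38683/(-44117) = -1565261040/38683*(-1/44117) = 1565261040/1706577911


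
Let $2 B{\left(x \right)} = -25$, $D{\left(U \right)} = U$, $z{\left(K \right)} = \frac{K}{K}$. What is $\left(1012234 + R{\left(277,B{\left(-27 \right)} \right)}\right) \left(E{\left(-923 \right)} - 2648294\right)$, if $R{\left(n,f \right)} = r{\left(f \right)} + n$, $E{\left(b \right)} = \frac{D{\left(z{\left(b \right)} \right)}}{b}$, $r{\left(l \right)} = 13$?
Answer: $- \frac{2474988720046212}{923} \approx -2.6815 \cdot 10^{12}$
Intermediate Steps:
$z{\left(K \right)} = 1$
$E{\left(b \right)} = \frac{1}{b}$ ($E{\left(b \right)} = 1 \frac{1}{b} = \frac{1}{b}$)
$B{\left(x \right)} = - \frac{25}{2}$ ($B{\left(x \right)} = \frac{1}{2} \left(-25\right) = - \frac{25}{2}$)
$R{\left(n,f \right)} = 13 + n$
$\left(1012234 + R{\left(277,B{\left(-27 \right)} \right)}\right) \left(E{\left(-923 \right)} - 2648294\right) = \left(1012234 + \left(13 + 277\right)\right) \left(\frac{1}{-923} - 2648294\right) = \left(1012234 + 290\right) \left(- \frac{1}{923} - 2648294\right) = 1012524 \left(- \frac{2444375363}{923}\right) = - \frac{2474988720046212}{923}$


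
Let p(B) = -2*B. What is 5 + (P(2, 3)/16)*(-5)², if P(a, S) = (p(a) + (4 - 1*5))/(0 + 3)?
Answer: 115/48 ≈ 2.3958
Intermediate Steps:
P(a, S) = -⅓ - 2*a/3 (P(a, S) = (-2*a + (4 - 1*5))/(0 + 3) = (-2*a + (4 - 5))/3 = (-2*a - 1)*(⅓) = (-1 - 2*a)*(⅓) = -⅓ - 2*a/3)
5 + (P(2, 3)/16)*(-5)² = 5 + ((-⅓ - ⅔*2)/16)*(-5)² = 5 + ((-⅓ - 4/3)*(1/16))*25 = 5 - 5/3*1/16*25 = 5 - 5/48*25 = 5 - 125/48 = 115/48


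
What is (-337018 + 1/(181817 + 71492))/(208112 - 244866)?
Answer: 85369692561/9310118986 ≈ 9.1696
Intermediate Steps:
(-337018 + 1/(181817 + 71492))/(208112 - 244866) = (-337018 + 1/253309)/(-36754) = (-337018 + 1/253309)*(-1/36754) = -85369692561/253309*(-1/36754) = 85369692561/9310118986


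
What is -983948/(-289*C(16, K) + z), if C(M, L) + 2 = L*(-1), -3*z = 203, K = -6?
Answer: 2951844/3671 ≈ 804.10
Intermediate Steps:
z = -203/3 (z = -⅓*203 = -203/3 ≈ -67.667)
C(M, L) = -2 - L (C(M, L) = -2 + L*(-1) = -2 - L)
-983948/(-289*C(16, K) + z) = -983948/(-289*(-2 - 1*(-6)) - 203/3) = -983948/(-289*(-2 + 6) - 203/3) = -983948/(-289*4 - 203/3) = -983948/(-1156 - 203/3) = -983948/(-3671/3) = -983948*(-3/3671) = 2951844/3671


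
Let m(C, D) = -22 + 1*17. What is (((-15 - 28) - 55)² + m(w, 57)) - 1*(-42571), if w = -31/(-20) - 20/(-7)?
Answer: 52170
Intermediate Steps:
w = 617/140 (w = -31*(-1/20) - 20*(-⅐) = 31/20 + 20/7 = 617/140 ≈ 4.4071)
m(C, D) = -5 (m(C, D) = -22 + 17 = -5)
(((-15 - 28) - 55)² + m(w, 57)) - 1*(-42571) = (((-15 - 28) - 55)² - 5) - 1*(-42571) = ((-43 - 55)² - 5) + 42571 = ((-98)² - 5) + 42571 = (9604 - 5) + 42571 = 9599 + 42571 = 52170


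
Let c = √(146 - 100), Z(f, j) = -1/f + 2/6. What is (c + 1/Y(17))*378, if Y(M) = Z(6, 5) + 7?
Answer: 2268/43 + 378*√46 ≈ 2616.5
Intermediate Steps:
Z(f, j) = ⅓ - 1/f (Z(f, j) = -1/f + 2*(⅙) = -1/f + ⅓ = ⅓ - 1/f)
Y(M) = 43/6 (Y(M) = (⅓)*(-3 + 6)/6 + 7 = (⅓)*(⅙)*3 + 7 = ⅙ + 7 = 43/6)
c = √46 ≈ 6.7823
(c + 1/Y(17))*378 = (√46 + 1/(43/6))*378 = (√46 + 6/43)*378 = (6/43 + √46)*378 = 2268/43 + 378*√46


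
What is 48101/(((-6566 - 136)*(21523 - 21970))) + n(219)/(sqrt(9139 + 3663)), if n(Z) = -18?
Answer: 48101/2995794 - 9*sqrt(12802)/6401 ≈ -0.14303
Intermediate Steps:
48101/(((-6566 - 136)*(21523 - 21970))) + n(219)/(sqrt(9139 + 3663)) = 48101/(((-6566 - 136)*(21523 - 21970))) - 18/sqrt(9139 + 3663) = 48101/((-6702*(-447))) - 18*sqrt(12802)/12802 = 48101/2995794 - 9*sqrt(12802)/6401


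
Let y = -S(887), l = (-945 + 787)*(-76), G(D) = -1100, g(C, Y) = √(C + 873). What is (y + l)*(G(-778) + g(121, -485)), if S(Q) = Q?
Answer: -12233100 + 11121*√994 ≈ -1.1882e+7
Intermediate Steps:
g(C, Y) = √(873 + C)
l = 12008 (l = -158*(-76) = 12008)
y = -887 (y = -1*887 = -887)
(y + l)*(G(-778) + g(121, -485)) = (-887 + 12008)*(-1100 + √(873 + 121)) = 11121*(-1100 + √994) = -12233100 + 11121*√994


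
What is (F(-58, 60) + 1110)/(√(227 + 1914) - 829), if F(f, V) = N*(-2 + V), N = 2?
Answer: -508177/342550 - 613*√2141/342550 ≈ -1.5663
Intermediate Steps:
F(f, V) = -4 + 2*V (F(f, V) = 2*(-2 + V) = -4 + 2*V)
(F(-58, 60) + 1110)/(√(227 + 1914) - 829) = ((-4 + 2*60) + 1110)/(√(227 + 1914) - 829) = ((-4 + 120) + 1110)/(√2141 - 829) = (116 + 1110)/(-829 + √2141) = 1226/(-829 + √2141)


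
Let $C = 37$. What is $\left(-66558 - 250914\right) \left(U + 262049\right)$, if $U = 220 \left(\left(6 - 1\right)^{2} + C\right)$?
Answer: $-87523538208$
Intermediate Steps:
$U = 13640$ ($U = 220 \left(\left(6 - 1\right)^{2} + 37\right) = 220 \left(5^{2} + 37\right) = 220 \left(25 + 37\right) = 220 \cdot 62 = 13640$)
$\left(-66558 - 250914\right) \left(U + 262049\right) = \left(-66558 - 250914\right) \left(13640 + 262049\right) = \left(-317472\right) 275689 = -87523538208$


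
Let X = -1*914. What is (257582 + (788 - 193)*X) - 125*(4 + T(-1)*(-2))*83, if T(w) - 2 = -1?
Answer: -306998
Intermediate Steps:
T(w) = 1 (T(w) = 2 - 1 = 1)
X = -914
(257582 + (788 - 193)*X) - 125*(4 + T(-1)*(-2))*83 = (257582 + (788 - 193)*(-914)) - 125*(4 + 1*(-2))*83 = (257582 + 595*(-914)) - 125*(4 - 2)*83 = (257582 - 543830) - 125*2*83 = -286248 - 250*83 = -286248 - 20750 = -306998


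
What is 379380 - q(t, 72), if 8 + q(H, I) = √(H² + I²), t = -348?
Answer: 379388 - 12*√877 ≈ 3.7903e+5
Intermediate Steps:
q(H, I) = -8 + √(H² + I²)
379380 - q(t, 72) = 379380 - (-8 + √((-348)² + 72²)) = 379380 - (-8 + √(121104 + 5184)) = 379380 - (-8 + √126288) = 379380 - (-8 + 12*√877) = 379380 + (8 - 12*√877) = 379388 - 12*√877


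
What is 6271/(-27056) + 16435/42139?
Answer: 180411691/1140112784 ≈ 0.15824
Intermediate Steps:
6271/(-27056) + 16435/42139 = 6271*(-1/27056) + 16435*(1/42139) = -6271/27056 + 16435/42139 = 180411691/1140112784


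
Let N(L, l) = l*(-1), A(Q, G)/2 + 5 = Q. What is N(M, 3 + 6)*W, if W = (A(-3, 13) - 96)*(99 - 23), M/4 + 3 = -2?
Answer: 76608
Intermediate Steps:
A(Q, G) = -10 + 2*Q
M = -20 (M = -12 + 4*(-2) = -12 - 8 = -20)
W = -8512 (W = ((-10 + 2*(-3)) - 96)*(99 - 23) = ((-10 - 6) - 96)*76 = (-16 - 96)*76 = -112*76 = -8512)
N(L, l) = -l
N(M, 3 + 6)*W = -(3 + 6)*(-8512) = -1*9*(-8512) = -9*(-8512) = 76608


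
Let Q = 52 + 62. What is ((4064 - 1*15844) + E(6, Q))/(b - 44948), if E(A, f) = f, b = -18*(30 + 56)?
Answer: 5833/23248 ≈ 0.25090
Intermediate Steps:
b = -1548 (b = -18*86 = -1548)
Q = 114
((4064 - 1*15844) + E(6, Q))/(b - 44948) = ((4064 - 1*15844) + 114)/(-1548 - 44948) = ((4064 - 15844) + 114)/(-46496) = (-11780 + 114)*(-1/46496) = -11666*(-1/46496) = 5833/23248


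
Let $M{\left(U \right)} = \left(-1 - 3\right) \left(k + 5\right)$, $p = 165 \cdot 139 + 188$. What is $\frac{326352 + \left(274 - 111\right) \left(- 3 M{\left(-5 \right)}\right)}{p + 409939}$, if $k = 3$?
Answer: $\frac{19000}{24059} \approx 0.78973$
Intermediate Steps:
$p = 23123$ ($p = 22935 + 188 = 23123$)
$M{\left(U \right)} = -32$ ($M{\left(U \right)} = \left(-1 - 3\right) \left(3 + 5\right) = \left(-4\right) 8 = -32$)
$\frac{326352 + \left(274 - 111\right) \left(- 3 M{\left(-5 \right)}\right)}{p + 409939} = \frac{326352 + \left(274 - 111\right) \left(\left(-3\right) \left(-32\right)\right)}{23123 + 409939} = \frac{326352 + 163 \cdot 96}{433062} = \left(326352 + 15648\right) \frac{1}{433062} = 342000 \cdot \frac{1}{433062} = \frac{19000}{24059}$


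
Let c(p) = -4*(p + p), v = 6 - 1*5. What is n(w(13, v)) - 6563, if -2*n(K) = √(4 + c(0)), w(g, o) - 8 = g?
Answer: -6564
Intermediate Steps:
v = 1 (v = 6 - 5 = 1)
c(p) = -8*p
w(g, o) = 8 + g
n(K) = -1 (n(K) = -√(4 - 8*0)/2 = -√(4 + 0)/2 = -√4/2 = -½*2 = -1)
n(w(13, v)) - 6563 = -1 - 6563 = -6564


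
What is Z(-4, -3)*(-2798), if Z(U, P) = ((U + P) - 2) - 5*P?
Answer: -16788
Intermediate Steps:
Z(U, P) = -2 + U - 4*P (Z(U, P) = ((P + U) - 2) - 5*P = (-2 + P + U) - 5*P = -2 + U - 4*P)
Z(-4, -3)*(-2798) = (-2 - 4 - 4*(-3))*(-2798) = (-2 - 4 + 12)*(-2798) = 6*(-2798) = -16788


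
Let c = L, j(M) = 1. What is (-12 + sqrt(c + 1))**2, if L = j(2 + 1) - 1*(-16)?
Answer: 162 - 72*sqrt(2) ≈ 60.177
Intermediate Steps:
L = 17 (L = 1 - 1*(-16) = 1 + 16 = 17)
c = 17
(-12 + sqrt(c + 1))**2 = (-12 + sqrt(17 + 1))**2 = (-12 + sqrt(18))**2 = (-12 + 3*sqrt(2))**2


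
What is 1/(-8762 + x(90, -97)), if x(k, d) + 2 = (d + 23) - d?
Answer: -1/8741 ≈ -0.00011440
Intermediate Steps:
x(k, d) = 21 (x(k, d) = -2 + ((d + 23) - d) = -2 + ((23 + d) - d) = -2 + 23 = 21)
1/(-8762 + x(90, -97)) = 1/(-8762 + 21) = 1/(-8741) = -1/8741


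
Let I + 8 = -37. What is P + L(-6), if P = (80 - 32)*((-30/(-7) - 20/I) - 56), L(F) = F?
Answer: -51806/21 ≈ -2467.0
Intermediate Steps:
I = -45 (I = -8 - 37 = -45)
P = -51680/21 (P = (80 - 32)*((-30/(-7) - 20/(-45)) - 56) = 48*((-30*(-⅐) - 20*(-1/45)) - 56) = 48*((30/7 + 4/9) - 56) = 48*(298/63 - 56) = 48*(-3230/63) = -51680/21 ≈ -2461.0)
P + L(-6) = -51680/21 - 6 = -51806/21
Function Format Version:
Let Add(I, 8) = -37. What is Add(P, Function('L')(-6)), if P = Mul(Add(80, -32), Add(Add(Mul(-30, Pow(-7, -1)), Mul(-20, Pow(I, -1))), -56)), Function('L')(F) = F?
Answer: Rational(-51806, 21) ≈ -2467.0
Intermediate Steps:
I = -45 (I = Add(-8, -37) = -45)
P = Rational(-51680, 21) (P = Mul(Add(80, -32), Add(Add(Mul(-30, Pow(-7, -1)), Mul(-20, Pow(-45, -1))), -56)) = Mul(48, Add(Add(Mul(-30, Rational(-1, 7)), Mul(-20, Rational(-1, 45))), -56)) = Mul(48, Add(Add(Rational(30, 7), Rational(4, 9)), -56)) = Mul(48, Add(Rational(298, 63), -56)) = Mul(48, Rational(-3230, 63)) = Rational(-51680, 21) ≈ -2461.0)
Add(P, Function('L')(-6)) = Add(Rational(-51680, 21), -6) = Rational(-51806, 21)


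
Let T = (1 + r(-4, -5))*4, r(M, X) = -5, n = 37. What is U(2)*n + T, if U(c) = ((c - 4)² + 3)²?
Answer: 1797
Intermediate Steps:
T = -16 (T = (1 - 5)*4 = -4*4 = -16)
U(c) = (3 + (-4 + c)²)² (U(c) = ((-4 + c)² + 3)² = (3 + (-4 + c)²)²)
U(2)*n + T = (3 + (-4 + 2)²)²*37 - 16 = (3 + (-2)²)²*37 - 16 = (3 + 4)²*37 - 16 = 7²*37 - 16 = 49*37 - 16 = 1813 - 16 = 1797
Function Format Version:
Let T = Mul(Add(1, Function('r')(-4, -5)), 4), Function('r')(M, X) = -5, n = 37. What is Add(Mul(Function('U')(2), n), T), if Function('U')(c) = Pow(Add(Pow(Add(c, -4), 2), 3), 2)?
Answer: 1797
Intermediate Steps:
T = -16 (T = Mul(Add(1, -5), 4) = Mul(-4, 4) = -16)
Function('U')(c) = Pow(Add(3, Pow(Add(-4, c), 2)), 2) (Function('U')(c) = Pow(Add(Pow(Add(-4, c), 2), 3), 2) = Pow(Add(3, Pow(Add(-4, c), 2)), 2))
Add(Mul(Function('U')(2), n), T) = Add(Mul(Pow(Add(3, Pow(Add(-4, 2), 2)), 2), 37), -16) = Add(Mul(Pow(Add(3, Pow(-2, 2)), 2), 37), -16) = Add(Mul(Pow(Add(3, 4), 2), 37), -16) = Add(Mul(Pow(7, 2), 37), -16) = Add(Mul(49, 37), -16) = Add(1813, -16) = 1797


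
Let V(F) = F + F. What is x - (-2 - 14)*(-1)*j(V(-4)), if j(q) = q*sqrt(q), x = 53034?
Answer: 53034 + 256*I*sqrt(2) ≈ 53034.0 + 362.04*I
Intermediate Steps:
V(F) = 2*F
j(q) = q**(3/2)
x - (-2 - 14)*(-1)*j(V(-4)) = 53034 - (-2 - 14)*(-1)*(2*(-4))**(3/2) = 53034 - (-16*(-1))*(-8)**(3/2) = 53034 - 16*(-16*I*sqrt(2)) = 53034 - (-256)*I*sqrt(2) = 53034 + 256*I*sqrt(2)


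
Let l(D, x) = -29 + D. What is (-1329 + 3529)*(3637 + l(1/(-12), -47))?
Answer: 23812250/3 ≈ 7.9374e+6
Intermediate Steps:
(-1329 + 3529)*(3637 + l(1/(-12), -47)) = (-1329 + 3529)*(3637 + (-29 + 1/(-12))) = 2200*(3637 + (-29 - 1/12)) = 2200*(3637 - 349/12) = 2200*(43295/12) = 23812250/3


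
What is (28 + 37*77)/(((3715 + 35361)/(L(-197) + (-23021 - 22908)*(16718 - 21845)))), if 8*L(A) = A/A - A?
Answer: 2709880913187/156304 ≈ 1.7337e+7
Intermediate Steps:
L(A) = 1/8 - A/8 (L(A) = (A/A - A)/8 = (1 - A)/8 = 1/8 - A/8)
(28 + 37*77)/(((3715 + 35361)/(L(-197) + (-23021 - 22908)*(16718 - 21845)))) = (28 + 37*77)/(((3715 + 35361)/((1/8 - 1/8*(-197)) + (-23021 - 22908)*(16718 - 21845)))) = (28 + 2849)/((39076/((1/8 + 197/8) - 45929*(-5127)))) = 2877/((39076/(99/4 + 235477983))) = 2877/((39076/(941912031/4))) = 2877/((39076*(4/941912031))) = 2877/(156304/941912031) = 2877*(941912031/156304) = 2709880913187/156304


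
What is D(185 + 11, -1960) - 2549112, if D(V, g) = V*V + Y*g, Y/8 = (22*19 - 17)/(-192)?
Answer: -7433843/3 ≈ -2.4779e+6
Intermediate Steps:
Y = -401/24 (Y = 8*((22*19 - 17)/(-192)) = 8*((418 - 17)*(-1/192)) = 8*(401*(-1/192)) = 8*(-401/192) = -401/24 ≈ -16.708)
D(V, g) = V**2 - 401*g/24 (D(V, g) = V*V - 401*g/24 = V**2 - 401*g/24)
D(185 + 11, -1960) - 2549112 = ((185 + 11)**2 - 401/24*(-1960)) - 2549112 = (196**2 + 98245/3) - 2549112 = (38416 + 98245/3) - 2549112 = 213493/3 - 2549112 = -7433843/3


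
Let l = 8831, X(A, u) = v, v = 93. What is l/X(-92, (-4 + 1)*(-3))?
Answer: 8831/93 ≈ 94.957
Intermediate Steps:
X(A, u) = 93
l/X(-92, (-4 + 1)*(-3)) = 8831/93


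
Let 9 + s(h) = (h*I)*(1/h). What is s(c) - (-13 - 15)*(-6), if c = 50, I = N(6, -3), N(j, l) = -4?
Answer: -181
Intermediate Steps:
I = -4
s(h) = -13 (s(h) = -9 + (h*(-4))*(1/h) = -9 + (-4*h)/h = -9 - 4 = -13)
s(c) - (-13 - 15)*(-6) = -13 - (-13 - 15)*(-6) = -13 - (-28)*(-6) = -13 - 1*168 = -13 - 168 = -181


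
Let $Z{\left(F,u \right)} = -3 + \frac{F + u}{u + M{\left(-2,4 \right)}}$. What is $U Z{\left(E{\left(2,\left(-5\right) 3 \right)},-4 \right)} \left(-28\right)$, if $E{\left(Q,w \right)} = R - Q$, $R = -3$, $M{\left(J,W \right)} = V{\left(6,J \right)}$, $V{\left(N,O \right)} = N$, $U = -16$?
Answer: $-3360$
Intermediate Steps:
$M{\left(J,W \right)} = 6$
$E{\left(Q,w \right)} = -3 - Q$
$Z{\left(F,u \right)} = -3 + \frac{F + u}{6 + u}$ ($Z{\left(F,u \right)} = -3 + \frac{F + u}{u + 6} = -3 + \frac{F + u}{6 + u}$)
$U Z{\left(E{\left(2,\left(-5\right) 3 \right)},-4 \right)} \left(-28\right) = - 16 \frac{-18 - 5 - -8}{6 - 4} \left(-28\right) = - 16 \frac{-18 - 5 + 8}{2} \left(-28\right) = - 16 \cdot \frac{1}{2} \left(-15\right) \left(-28\right) = \left(-16\right) \left(- \frac{15}{2}\right) \left(-28\right) = 120 \left(-28\right) = -3360$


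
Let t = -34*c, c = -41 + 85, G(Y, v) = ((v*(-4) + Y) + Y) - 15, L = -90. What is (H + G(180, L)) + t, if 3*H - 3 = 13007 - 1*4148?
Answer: 2163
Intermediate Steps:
G(Y, v) = -15 - 4*v + 2*Y (G(Y, v) = ((-4*v + Y) + Y) - 15 = ((Y - 4*v) + Y) - 15 = (-4*v + 2*Y) - 15 = -15 - 4*v + 2*Y)
H = 2954 (H = 1 + (13007 - 1*4148)/3 = 1 + (13007 - 4148)/3 = 1 + (⅓)*8859 = 1 + 2953 = 2954)
c = 44
t = -1496 (t = -34*44 = -1496)
(H + G(180, L)) + t = (2954 + (-15 - 4*(-90) + 2*180)) - 1496 = (2954 + (-15 + 360 + 360)) - 1496 = (2954 + 705) - 1496 = 3659 - 1496 = 2163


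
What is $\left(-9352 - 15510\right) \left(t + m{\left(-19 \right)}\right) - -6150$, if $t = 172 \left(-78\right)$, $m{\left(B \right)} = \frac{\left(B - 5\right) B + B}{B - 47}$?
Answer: $\frac{11012738833}{33} \approx 3.3372 \cdot 10^{8}$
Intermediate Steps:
$m{\left(B \right)} = \frac{B + B \left(-5 + B\right)}{-47 + B}$ ($m{\left(B \right)} = \frac{\left(B - 5\right) B + B}{-47 + B} = \frac{\left(-5 + B\right) B + B}{-47 + B} = \frac{B \left(-5 + B\right) + B}{-47 + B} = \frac{B + B \left(-5 + B\right)}{-47 + B}$)
$t = -13416$
$\left(-9352 - 15510\right) \left(t + m{\left(-19 \right)}\right) - -6150 = \left(-9352 - 15510\right) \left(-13416 - \frac{19 \left(-4 - 19\right)}{-47 - 19}\right) - -6150 = - 24862 \left(-13416 - 19 \frac{1}{-66} \left(-23\right)\right) + 6150 = - 24862 \left(-13416 - \left(- \frac{19}{66}\right) \left(-23\right)\right) + 6150 = - 24862 \left(-13416 - \frac{437}{66}\right) + 6150 = \left(-24862\right) \left(- \frac{885893}{66}\right) + 6150 = \frac{11012535883}{33} + 6150 = \frac{11012738833}{33}$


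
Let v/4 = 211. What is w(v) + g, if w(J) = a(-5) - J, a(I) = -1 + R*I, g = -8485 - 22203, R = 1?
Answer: -31538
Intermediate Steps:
v = 844 (v = 4*211 = 844)
g = -30688
a(I) = -1 + I (a(I) = -1 + 1*I = -1 + I)
w(J) = -6 - J (w(J) = (-1 - 5) - J = -6 - J)
w(v) + g = (-6 - 1*844) - 30688 = (-6 - 844) - 30688 = -850 - 30688 = -31538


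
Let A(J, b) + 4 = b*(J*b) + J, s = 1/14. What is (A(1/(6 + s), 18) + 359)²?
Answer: 48233025/289 ≈ 1.6690e+5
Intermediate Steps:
s = 1/14 (s = 1*(1/14) = 1/14 ≈ 0.071429)
A(J, b) = -4 + J + J*b² (A(J, b) = -4 + (b*(J*b) + J) = -4 + (J*b² + J) = -4 + (J + J*b²) = -4 + J + J*b²)
(A(1/(6 + s), 18) + 359)² = ((-4 + 1/(6 + 1/14) + 18²/(6 + 1/14)) + 359)² = ((-4 + 1/(85/14) + 324/(85/14)) + 359)² = ((-4 + 14/85 + (14/85)*324) + 359)² = ((-4 + 14/85 + 4536/85) + 359)² = (842/17 + 359)² = (6945/17)² = 48233025/289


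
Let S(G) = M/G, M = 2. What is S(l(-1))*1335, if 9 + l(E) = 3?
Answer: -445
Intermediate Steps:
l(E) = -6 (l(E) = -9 + 3 = -6)
S(G) = 2/G
S(l(-1))*1335 = (2/(-6))*1335 = (2*(-⅙))*1335 = -⅓*1335 = -445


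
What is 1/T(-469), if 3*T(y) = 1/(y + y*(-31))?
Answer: 42210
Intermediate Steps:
T(y) = -1/(90*y) (T(y) = 1/(3*(y + y*(-31))) = 1/(3*(y - 31*y)) = 1/(3*((-30*y))) = (-1/(30*y))/3 = -1/(90*y))
1/T(-469) = 1/(-1/90/(-469)) = 1/(-1/90*(-1/469)) = 1/(1/42210) = 42210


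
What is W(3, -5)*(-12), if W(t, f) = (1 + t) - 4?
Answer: 0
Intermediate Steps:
W(t, f) = -3 + t
W(3, -5)*(-12) = (-3 + 3)*(-12) = 0*(-12) = 0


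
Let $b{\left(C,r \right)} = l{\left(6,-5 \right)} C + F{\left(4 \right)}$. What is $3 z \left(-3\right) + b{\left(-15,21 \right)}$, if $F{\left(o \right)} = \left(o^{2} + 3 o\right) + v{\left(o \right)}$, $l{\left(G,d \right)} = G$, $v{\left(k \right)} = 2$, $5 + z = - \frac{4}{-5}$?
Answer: $- \frac{111}{5} \approx -22.2$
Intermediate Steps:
$z = - \frac{21}{5}$ ($z = -5 - \frac{4}{-5} = -5 - - \frac{4}{5} = -5 + \frac{4}{5} = - \frac{21}{5} \approx -4.2$)
$F{\left(o \right)} = 2 + o^{2} + 3 o$ ($F{\left(o \right)} = \left(o^{2} + 3 o\right) + 2 = 2 + o^{2} + 3 o$)
$b{\left(C,r \right)} = 30 + 6 C$ ($b{\left(C,r \right)} = 6 C + \left(2 + 4^{2} + 3 \cdot 4\right) = 6 C + \left(2 + 16 + 12\right) = 6 C + 30 = 30 + 6 C$)
$3 z \left(-3\right) + b{\left(-15,21 \right)} = 3 \left(- \frac{21}{5}\right) \left(-3\right) + \left(30 + 6 \left(-15\right)\right) = \left(- \frac{63}{5}\right) \left(-3\right) + \left(30 - 90\right) = \frac{189}{5} - 60 = - \frac{111}{5}$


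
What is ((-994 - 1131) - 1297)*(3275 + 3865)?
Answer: -24433080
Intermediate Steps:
((-994 - 1131) - 1297)*(3275 + 3865) = (-2125 - 1297)*7140 = -3422*7140 = -24433080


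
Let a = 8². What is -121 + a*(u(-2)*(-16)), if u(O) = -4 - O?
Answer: 1927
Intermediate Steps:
a = 64
-121 + a*(u(-2)*(-16)) = -121 + 64*((-4 - 1*(-2))*(-16)) = -121 + 64*((-4 + 2)*(-16)) = -121 + 64*(-2*(-16)) = -121 + 64*32 = -121 + 2048 = 1927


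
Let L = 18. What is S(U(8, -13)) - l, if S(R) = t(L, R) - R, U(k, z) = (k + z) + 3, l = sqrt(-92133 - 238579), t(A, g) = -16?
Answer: -14 - 2*I*sqrt(82678) ≈ -14.0 - 575.08*I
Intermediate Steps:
l = 2*I*sqrt(82678) (l = sqrt(-330712) = 2*I*sqrt(82678) ≈ 575.08*I)
U(k, z) = 3 + k + z
S(R) = -16 - R
S(U(8, -13)) - l = (-16 - (3 + 8 - 13)) - 2*I*sqrt(82678) = (-16 - 1*(-2)) - 2*I*sqrt(82678) = (-16 + 2) - 2*I*sqrt(82678) = -14 - 2*I*sqrt(82678)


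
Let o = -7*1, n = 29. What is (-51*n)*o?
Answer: 10353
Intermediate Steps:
o = -7
(-51*n)*o = -51*29*(-7) = -1479*(-7) = 10353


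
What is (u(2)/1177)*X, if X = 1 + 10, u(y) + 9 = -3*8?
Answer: -33/107 ≈ -0.30841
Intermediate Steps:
u(y) = -33 (u(y) = -9 - 3*8 = -9 - 24 = -33)
X = 11
(u(2)/1177)*X = -33/1177*11 = -33*1/1177*11 = -3/107*11 = -33/107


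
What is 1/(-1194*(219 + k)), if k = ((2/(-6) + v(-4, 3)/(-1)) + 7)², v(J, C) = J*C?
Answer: -3/2032586 ≈ -1.4760e-6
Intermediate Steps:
v(J, C) = C*J
k = 3136/9 (k = ((2/(-6) + (3*(-4))/(-1)) + 7)² = ((2*(-⅙) - 12*(-1)) + 7)² = ((-⅓ + 12) + 7)² = (35/3 + 7)² = (56/3)² = 3136/9 ≈ 348.44)
1/(-1194*(219 + k)) = 1/(-1194*(219 + 3136/9)) = 1/(-1194*5107/9) = 1/(-2032586/3) = -3/2032586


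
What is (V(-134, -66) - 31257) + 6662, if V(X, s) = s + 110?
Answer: -24551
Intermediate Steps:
V(X, s) = 110 + s
(V(-134, -66) - 31257) + 6662 = ((110 - 66) - 31257) + 6662 = (44 - 31257) + 6662 = -31213 + 6662 = -24551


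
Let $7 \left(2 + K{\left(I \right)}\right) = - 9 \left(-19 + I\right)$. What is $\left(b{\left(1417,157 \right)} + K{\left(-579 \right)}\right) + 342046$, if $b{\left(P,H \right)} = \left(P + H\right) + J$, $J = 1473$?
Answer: $\frac{2421019}{7} \approx 3.4586 \cdot 10^{5}$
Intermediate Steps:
$K{\left(I \right)} = \frac{157}{7} - \frac{9 I}{7}$ ($K{\left(I \right)} = -2 + \frac{\left(-9\right) \left(-19 + I\right)}{7} = -2 + \frac{171 - 9 I}{7} = -2 - \left(- \frac{171}{7} + \frac{9 I}{7}\right) = \frac{157}{7} - \frac{9 I}{7}$)
$b{\left(P,H \right)} = 1473 + H + P$ ($b{\left(P,H \right)} = \left(P + H\right) + 1473 = \left(H + P\right) + 1473 = 1473 + H + P$)
$\left(b{\left(1417,157 \right)} + K{\left(-579 \right)}\right) + 342046 = \left(\left(1473 + 157 + 1417\right) + \left(\frac{157}{7} - - \frac{5211}{7}\right)\right) + 342046 = \left(3047 + \left(\frac{157}{7} + \frac{5211}{7}\right)\right) + 342046 = \left(3047 + \frac{5368}{7}\right) + 342046 = \frac{26697}{7} + 342046 = \frac{2421019}{7}$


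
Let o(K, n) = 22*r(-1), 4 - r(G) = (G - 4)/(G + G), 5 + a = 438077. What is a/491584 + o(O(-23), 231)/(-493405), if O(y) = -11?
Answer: 2456030601/2756250040 ≈ 0.89108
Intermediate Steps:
a = 438072 (a = -5 + 438077 = 438072)
r(G) = 4 - (-4 + G)/(2*G) (r(G) = 4 - (G - 4)/(G + G) = 4 - (-4 + G)/(2*G))
o(K, n) = 33 (o(K, n) = 22*(7/2 + 2/(-1)) = 22*(7/2 + 2*(-1)) = 22*(7/2 - 2) = 22*(3/2) = 33)
a/491584 + o(O(-23), 231)/(-493405) = 438072/491584 + 33/(-493405) = 438072*(1/491584) + 33*(-1/493405) = 54759/61448 - 3/44855 = 2456030601/2756250040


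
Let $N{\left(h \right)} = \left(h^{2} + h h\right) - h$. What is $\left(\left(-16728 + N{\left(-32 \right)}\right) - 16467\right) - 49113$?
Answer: $-80228$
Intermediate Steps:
$N{\left(h \right)} = - h + 2 h^{2}$ ($N{\left(h \right)} = \left(h^{2} + h^{2}\right) - h = 2 h^{2} - h = - h + 2 h^{2}$)
$\left(\left(-16728 + N{\left(-32 \right)}\right) - 16467\right) - 49113 = \left(\left(-16728 - 32 \left(-1 + 2 \left(-32\right)\right)\right) - 16467\right) - 49113 = \left(\left(-16728 - 32 \left(-1 - 64\right)\right) - 16467\right) - 49113 = \left(\left(-16728 - -2080\right) - 16467\right) - 49113 = \left(\left(-16728 + 2080\right) - 16467\right) - 49113 = \left(-14648 - 16467\right) - 49113 = -31115 - 49113 = -80228$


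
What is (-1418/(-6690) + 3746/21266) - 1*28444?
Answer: -1011664894958/35567385 ≈ -28444.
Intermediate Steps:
(-1418/(-6690) + 3746/21266) - 1*28444 = (-1418*(-1/6690) + 3746*(1/21266)) - 28444 = (709/3345 + 1873/10633) - 28444 = 13803982/35567385 - 28444 = -1011664894958/35567385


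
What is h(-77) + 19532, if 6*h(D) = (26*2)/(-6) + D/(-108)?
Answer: 12655877/648 ≈ 19531.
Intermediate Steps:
h(D) = -13/9 - D/648 (h(D) = ((26*2)/(-6) + D/(-108))/6 = (52*(-1/6) + D*(-1/108))/6 = (-26/3 - D/108)/6 = -13/9 - D/648)
h(-77) + 19532 = (-13/9 - 1/648*(-77)) + 19532 = (-13/9 + 77/648) + 19532 = -859/648 + 19532 = 12655877/648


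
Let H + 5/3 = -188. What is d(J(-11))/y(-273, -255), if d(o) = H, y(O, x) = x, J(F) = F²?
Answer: 569/765 ≈ 0.74379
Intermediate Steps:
H = -569/3 (H = -5/3 - 188 = -569/3 ≈ -189.67)
d(o) = -569/3
d(J(-11))/y(-273, -255) = -569/3/(-255) = -569/3*(-1/255) = 569/765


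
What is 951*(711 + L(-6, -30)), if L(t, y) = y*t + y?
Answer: 818811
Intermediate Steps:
L(t, y) = y + t*y (L(t, y) = t*y + y = y + t*y)
951*(711 + L(-6, -30)) = 951*(711 - 30*(1 - 6)) = 951*(711 - 30*(-5)) = 951*(711 + 150) = 951*861 = 818811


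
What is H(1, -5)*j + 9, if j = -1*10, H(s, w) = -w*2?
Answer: -91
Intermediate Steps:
H(s, w) = -2*w
j = -10
H(1, -5)*j + 9 = -2*(-5)*(-10) + 9 = 10*(-10) + 9 = -100 + 9 = -91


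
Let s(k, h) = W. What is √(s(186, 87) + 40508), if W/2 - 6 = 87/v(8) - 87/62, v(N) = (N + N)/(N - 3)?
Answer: √623828438/124 ≈ 201.42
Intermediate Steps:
v(N) = 2*N/(-3 + N) (v(N) = (2*N)/(-3 + N) = 2*N/(-3 + N))
W = 15765/248 (W = 12 + 2*(87/((2*8/(-3 + 8))) - 87/62) = 12 + 2*(87/((2*8/5)) - 87*1/62) = 12 + 2*(87/((2*8*(⅕))) - 87/62) = 12 + 2*(87/(16/5) - 87/62) = 12 + 2*(87*(5/16) - 87/62) = 12 + 2*(435/16 - 87/62) = 12 + 2*(12789/496) = 12 + 12789/248 = 15765/248 ≈ 63.569)
s(k, h) = 15765/248
√(s(186, 87) + 40508) = √(15765/248 + 40508) = √(10061749/248) = √623828438/124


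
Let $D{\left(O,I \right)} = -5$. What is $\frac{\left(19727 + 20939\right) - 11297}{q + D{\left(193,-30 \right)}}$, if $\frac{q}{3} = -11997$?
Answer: $- \frac{29369}{35996} \approx -0.8159$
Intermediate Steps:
$q = -35991$ ($q = 3 \left(-11997\right) = -35991$)
$\frac{\left(19727 + 20939\right) - 11297}{q + D{\left(193,-30 \right)}} = \frac{\left(19727 + 20939\right) - 11297}{-35991 - 5} = \frac{40666 - 11297}{-35996} = 29369 \left(- \frac{1}{35996}\right) = - \frac{29369}{35996}$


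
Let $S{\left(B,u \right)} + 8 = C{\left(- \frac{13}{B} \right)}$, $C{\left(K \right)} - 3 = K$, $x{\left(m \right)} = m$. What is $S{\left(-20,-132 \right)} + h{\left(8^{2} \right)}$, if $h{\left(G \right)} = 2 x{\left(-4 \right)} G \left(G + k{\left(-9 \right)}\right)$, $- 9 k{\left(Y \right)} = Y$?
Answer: $- \frac{665687}{20} \approx -33284.0$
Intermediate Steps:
$k{\left(Y \right)} = - \frac{Y}{9}$
$C{\left(K \right)} = 3 + K$
$S{\left(B,u \right)} = -5 - \frac{13}{B}$ ($S{\left(B,u \right)} = -8 + \left(3 - \frac{13}{B}\right) = -5 - \frac{13}{B}$)
$h{\left(G \right)} = - 8 G \left(1 + G\right)$ ($h{\left(G \right)} = 2 \left(-4\right) G \left(G - -1\right) = - 8 G \left(G + 1\right) = - 8 G \left(1 + G\right)$)
$S{\left(-20,-132 \right)} + h{\left(8^{2} \right)} = \left(-5 - \frac{13}{-20}\right) - 8 \cdot 8^{2} \left(1 + 8^{2}\right) = \left(-5 - - \frac{13}{20}\right) - 512 \left(1 + 64\right) = \left(-5 + \frac{13}{20}\right) - 512 \cdot 65 = - \frac{87}{20} - 33280 = - \frac{665687}{20}$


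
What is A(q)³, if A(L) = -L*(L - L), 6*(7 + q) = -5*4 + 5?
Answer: 0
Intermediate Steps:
q = -19/2 (q = -7 + (-5*4 + 5)/6 = -7 + (-20 + 5)/6 = -7 + (⅙)*(-15) = -7 - 5/2 = -19/2 ≈ -9.5000)
A(L) = 0 (A(L) = -L*0 = -1*0 = 0)
A(q)³ = 0³ = 0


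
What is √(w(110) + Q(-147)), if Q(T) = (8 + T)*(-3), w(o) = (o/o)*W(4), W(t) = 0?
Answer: √417 ≈ 20.421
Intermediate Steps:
w(o) = 0 (w(o) = (o/o)*0 = 1*0 = 0)
Q(T) = -24 - 3*T
√(w(110) + Q(-147)) = √(0 + (-24 - 3*(-147))) = √(0 + (-24 + 441)) = √(0 + 417) = √417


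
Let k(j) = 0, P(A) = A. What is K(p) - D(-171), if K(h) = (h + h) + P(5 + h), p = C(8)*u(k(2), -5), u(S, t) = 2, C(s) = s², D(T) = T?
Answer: 560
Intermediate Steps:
p = 128 (p = 8²*2 = 64*2 = 128)
K(h) = 5 + 3*h (K(h) = (h + h) + (5 + h) = 2*h + (5 + h) = 5 + 3*h)
K(p) - D(-171) = (5 + 3*128) - 1*(-171) = (5 + 384) + 171 = 389 + 171 = 560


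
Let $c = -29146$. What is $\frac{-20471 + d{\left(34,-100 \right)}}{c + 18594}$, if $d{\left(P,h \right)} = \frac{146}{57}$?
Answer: $\frac{1166701}{601464} \approx 1.9398$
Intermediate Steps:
$d{\left(P,h \right)} = \frac{146}{57}$ ($d{\left(P,h \right)} = 146 \cdot \frac{1}{57} = \frac{146}{57}$)
$\frac{-20471 + d{\left(34,-100 \right)}}{c + 18594} = \frac{-20471 + \frac{146}{57}}{-29146 + 18594} = - \frac{1166701}{57 \left(-10552\right)} = \left(- \frac{1166701}{57}\right) \left(- \frac{1}{10552}\right) = \frac{1166701}{601464}$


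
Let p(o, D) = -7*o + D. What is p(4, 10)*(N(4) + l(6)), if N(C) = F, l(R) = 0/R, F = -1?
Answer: 18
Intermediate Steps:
p(o, D) = D - 7*o
l(R) = 0
N(C) = -1
p(4, 10)*(N(4) + l(6)) = (10 - 7*4)*(-1 + 0) = (10 - 28)*(-1) = -18*(-1) = 18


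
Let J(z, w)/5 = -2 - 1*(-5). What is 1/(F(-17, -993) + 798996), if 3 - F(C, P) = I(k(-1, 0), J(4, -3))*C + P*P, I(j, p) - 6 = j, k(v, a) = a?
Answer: -1/186948 ≈ -5.3491e-6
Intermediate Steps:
J(z, w) = 15 (J(z, w) = 5*(-2 - 1*(-5)) = 5*(-2 + 5) = 5*3 = 15)
I(j, p) = 6 + j
F(C, P) = 3 - P**2 - 6*C (F(C, P) = 3 - ((6 + 0)*C + P*P) = 3 - (6*C + P**2) = 3 - (P**2 + 6*C) = 3 + (-P**2 - 6*C) = 3 - P**2 - 6*C)
1/(F(-17, -993) + 798996) = 1/((3 - 1*(-993)**2 - 6*(-17)) + 798996) = 1/((3 - 1*986049 + 102) + 798996) = 1/((3 - 986049 + 102) + 798996) = 1/(-985944 + 798996) = 1/(-186948) = -1/186948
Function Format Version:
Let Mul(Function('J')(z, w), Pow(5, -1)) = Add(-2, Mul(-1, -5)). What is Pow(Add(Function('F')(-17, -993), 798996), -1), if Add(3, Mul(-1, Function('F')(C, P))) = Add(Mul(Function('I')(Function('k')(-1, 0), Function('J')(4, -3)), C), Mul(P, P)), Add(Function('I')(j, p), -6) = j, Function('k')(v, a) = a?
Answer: Rational(-1, 186948) ≈ -5.3491e-6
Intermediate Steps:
Function('J')(z, w) = 15 (Function('J')(z, w) = Mul(5, Add(-2, Mul(-1, -5))) = Mul(5, Add(-2, 5)) = Mul(5, 3) = 15)
Function('I')(j, p) = Add(6, j)
Function('F')(C, P) = Add(3, Mul(-1, Pow(P, 2)), Mul(-6, C)) (Function('F')(C, P) = Add(3, Mul(-1, Add(Mul(Add(6, 0), C), Mul(P, P)))) = Add(3, Mul(-1, Add(Mul(6, C), Pow(P, 2)))) = Add(3, Mul(-1, Add(Pow(P, 2), Mul(6, C)))) = Add(3, Add(Mul(-1, Pow(P, 2)), Mul(-6, C))) = Add(3, Mul(-1, Pow(P, 2)), Mul(-6, C)))
Pow(Add(Function('F')(-17, -993), 798996), -1) = Pow(Add(Add(3, Mul(-1, Pow(-993, 2)), Mul(-6, -17)), 798996), -1) = Pow(Add(Add(3, Mul(-1, 986049), 102), 798996), -1) = Pow(Add(Add(3, -986049, 102), 798996), -1) = Pow(Add(-985944, 798996), -1) = Pow(-186948, -1) = Rational(-1, 186948)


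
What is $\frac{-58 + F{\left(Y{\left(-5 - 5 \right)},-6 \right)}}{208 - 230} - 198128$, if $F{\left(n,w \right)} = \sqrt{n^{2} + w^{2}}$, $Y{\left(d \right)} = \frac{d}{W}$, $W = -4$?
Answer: $- \frac{8717529}{44} \approx -1.9813 \cdot 10^{5}$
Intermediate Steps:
$Y{\left(d \right)} = - \frac{d}{4}$ ($Y{\left(d \right)} = \frac{d}{-4} = d \left(- \frac{1}{4}\right) = - \frac{d}{4}$)
$\frac{-58 + F{\left(Y{\left(-5 - 5 \right)},-6 \right)}}{208 - 230} - 198128 = \frac{-58 + \sqrt{\left(- \frac{-5 - 5}{4}\right)^{2} + \left(-6\right)^{2}}}{208 - 230} - 198128 = \frac{-58 + \sqrt{\left(- \frac{-5 - 5}{4}\right)^{2} + 36}}{-22} - 198128 = \left(-58 + \sqrt{\left(\left(- \frac{1}{4}\right) \left(-10\right)\right)^{2} + 36}\right) \left(- \frac{1}{22}\right) - 198128 = \left(-58 + \sqrt{\left(\frac{5}{2}\right)^{2} + 36}\right) \left(- \frac{1}{22}\right) - 198128 = \left(-58 + \sqrt{\frac{25}{4} + 36}\right) \left(- \frac{1}{22}\right) - 198128 = \left(-58 + \sqrt{\frac{169}{4}}\right) \left(- \frac{1}{22}\right) - 198128 = \left(-58 + \frac{13}{2}\right) \left(- \frac{1}{22}\right) - 198128 = \left(- \frac{103}{2}\right) \left(- \frac{1}{22}\right) - 198128 = \frac{103}{44} - 198128 = - \frac{8717529}{44}$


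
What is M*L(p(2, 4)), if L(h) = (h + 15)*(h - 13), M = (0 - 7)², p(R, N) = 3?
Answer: -8820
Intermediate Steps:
M = 49 (M = (-7)² = 49)
L(h) = (-13 + h)*(15 + h) (L(h) = (15 + h)*(-13 + h) = (-13 + h)*(15 + h))
M*L(p(2, 4)) = 49*(-195 + 3² + 2*3) = 49*(-195 + 9 + 6) = 49*(-180) = -8820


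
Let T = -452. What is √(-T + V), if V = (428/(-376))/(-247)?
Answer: √243664621174/23218 ≈ 21.260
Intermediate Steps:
V = 107/23218 (V = (428*(-1/376))*(-1/247) = -107/94*(-1/247) = 107/23218 ≈ 0.0046085)
√(-T + V) = √(-1*(-452) + 107/23218) = √(452 + 107/23218) = √(10494643/23218) = √243664621174/23218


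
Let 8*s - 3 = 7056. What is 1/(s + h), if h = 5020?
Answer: 8/47219 ≈ 0.00016942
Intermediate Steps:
s = 7059/8 (s = 3/8 + (⅛)*7056 = 3/8 + 882 = 7059/8 ≈ 882.38)
1/(s + h) = 1/(7059/8 + 5020) = 1/(47219/8) = 8/47219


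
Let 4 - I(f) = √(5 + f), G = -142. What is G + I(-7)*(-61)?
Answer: -386 + 61*I*√2 ≈ -386.0 + 86.267*I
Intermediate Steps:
I(f) = 4 - √(5 + f)
G + I(-7)*(-61) = -142 + (4 - √(5 - 7))*(-61) = -142 + (4 - √(-2))*(-61) = -142 + (4 - I*√2)*(-61) = -142 + (-244 + 61*I*√2) = -386 + 61*I*√2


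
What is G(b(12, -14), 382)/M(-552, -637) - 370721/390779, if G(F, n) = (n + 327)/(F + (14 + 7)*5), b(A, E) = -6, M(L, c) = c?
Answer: -23655840734/24643696077 ≈ -0.95991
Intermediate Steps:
G(F, n) = (327 + n)/(105 + F) (G(F, n) = (327 + n)/(F + 21*5) = (327 + n)/(F + 105) = (327 + n)/(105 + F))
G(b(12, -14), 382)/M(-552, -637) - 370721/390779 = ((327 + 382)/(105 - 6))/(-637) - 370721/390779 = (709/99)*(-1/637) - 370721*1/390779 = ((1/99)*709)*(-1/637) - 370721/390779 = (709/99)*(-1/637) - 370721/390779 = -709/63063 - 370721/390779 = -23655840734/24643696077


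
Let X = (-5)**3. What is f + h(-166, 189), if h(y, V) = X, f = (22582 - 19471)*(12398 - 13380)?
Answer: -3055127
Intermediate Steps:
f = -3055002 (f = 3111*(-982) = -3055002)
X = -125
h(y, V) = -125
f + h(-166, 189) = -3055002 - 125 = -3055127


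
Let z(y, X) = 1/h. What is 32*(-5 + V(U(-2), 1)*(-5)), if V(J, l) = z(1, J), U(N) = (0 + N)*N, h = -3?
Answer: -320/3 ≈ -106.67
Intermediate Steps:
z(y, X) = -⅓ (z(y, X) = 1/(-3) = 1*(-⅓) = -⅓)
U(N) = N² (U(N) = N*N = N²)
V(J, l) = -⅓
32*(-5 + V(U(-2), 1)*(-5)) = 32*(-5 - ⅓*(-5)) = 32*(-5 + 5/3) = 32*(-10/3) = -320/3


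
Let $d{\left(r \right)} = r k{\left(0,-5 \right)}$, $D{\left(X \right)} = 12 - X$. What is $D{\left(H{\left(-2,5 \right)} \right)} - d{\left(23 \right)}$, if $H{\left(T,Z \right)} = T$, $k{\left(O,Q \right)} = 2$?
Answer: $-32$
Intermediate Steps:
$d{\left(r \right)} = 2 r$ ($d{\left(r \right)} = r 2 = 2 r$)
$D{\left(H{\left(-2,5 \right)} \right)} - d{\left(23 \right)} = \left(12 - -2\right) - 2 \cdot 23 = \left(12 + 2\right) - 46 = 14 - 46 = -32$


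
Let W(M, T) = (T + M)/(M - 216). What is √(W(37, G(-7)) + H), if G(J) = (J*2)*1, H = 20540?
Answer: √658118023/179 ≈ 143.32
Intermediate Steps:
G(J) = 2*J (G(J) = (2*J)*1 = 2*J)
W(M, T) = (M + T)/(-216 + M)
√(W(37, G(-7)) + H) = √((37 + 2*(-7))/(-216 + 37) + 20540) = √((37 - 14)/(-179) + 20540) = √(-1/179*23 + 20540) = √(-23/179 + 20540) = √(3676637/179) = √658118023/179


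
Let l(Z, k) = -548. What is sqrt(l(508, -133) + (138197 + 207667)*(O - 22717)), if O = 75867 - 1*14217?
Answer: 2*sqrt(3366380641) ≈ 1.1604e+5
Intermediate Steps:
O = 61650 (O = 75867 - 14217 = 61650)
sqrt(l(508, -133) + (138197 + 207667)*(O - 22717)) = sqrt(-548 + (138197 + 207667)*(61650 - 22717)) = sqrt(-548 + 345864*38933) = sqrt(-548 + 13465523112) = sqrt(13465522564) = 2*sqrt(3366380641)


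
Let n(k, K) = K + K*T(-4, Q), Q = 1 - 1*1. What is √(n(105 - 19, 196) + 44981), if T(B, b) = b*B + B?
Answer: √44393 ≈ 210.70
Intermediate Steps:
Q = 0 (Q = 1 - 1 = 0)
T(B, b) = B + B*b (T(B, b) = B*b + B = B + B*b)
n(k, K) = -3*K (n(k, K) = K + K*(-4*(1 + 0)) = K + K*(-4*1) = K + K*(-4) = K - 4*K = -3*K)
√(n(105 - 19, 196) + 44981) = √(-3*196 + 44981) = √(-588 + 44981) = √44393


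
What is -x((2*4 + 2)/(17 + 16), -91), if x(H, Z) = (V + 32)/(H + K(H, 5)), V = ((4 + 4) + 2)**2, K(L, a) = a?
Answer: -4356/175 ≈ -24.891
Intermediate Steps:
V = 100 (V = (8 + 2)**2 = 10**2 = 100)
x(H, Z) = 132/(5 + H) (x(H, Z) = (100 + 32)/(H + 5) = 132/(5 + H))
-x((2*4 + 2)/(17 + 16), -91) = -132/(5 + (2*4 + 2)/(17 + 16)) = -132/(5 + (8 + 2)/33) = -132/(5 + 10*(1/33)) = -132/(5 + 10/33) = -132/175/33 = -132*33/175 = -1*4356/175 = -4356/175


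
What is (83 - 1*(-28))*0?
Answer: 0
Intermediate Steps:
(83 - 1*(-28))*0 = (83 + 28)*0 = 111*0 = 0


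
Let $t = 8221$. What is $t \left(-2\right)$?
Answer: $-16442$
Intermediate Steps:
$t \left(-2\right) = 8221 \left(-2\right) = -16442$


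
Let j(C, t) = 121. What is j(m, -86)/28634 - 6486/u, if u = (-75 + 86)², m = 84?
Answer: -185705483/3464714 ≈ -53.599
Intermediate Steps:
u = 121 (u = 11² = 121)
j(m, -86)/28634 - 6486/u = 121/28634 - 6486/121 = -185705483/3464714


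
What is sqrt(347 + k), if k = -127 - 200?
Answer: 2*sqrt(5) ≈ 4.4721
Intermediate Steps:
k = -327
sqrt(347 + k) = sqrt(347 - 327) = sqrt(20) = 2*sqrt(5)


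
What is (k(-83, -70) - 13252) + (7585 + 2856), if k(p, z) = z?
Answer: -2881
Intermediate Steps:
(k(-83, -70) - 13252) + (7585 + 2856) = (-70 - 13252) + (7585 + 2856) = -13322 + 10441 = -2881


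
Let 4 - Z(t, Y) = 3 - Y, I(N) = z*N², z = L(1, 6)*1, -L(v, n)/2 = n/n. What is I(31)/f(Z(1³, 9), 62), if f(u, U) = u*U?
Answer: -31/10 ≈ -3.1000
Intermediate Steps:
L(v, n) = -2 (L(v, n) = -2*n/n = -2*1 = -2)
z = -2 (z = -2*1 = -2)
I(N) = -2*N²
Z(t, Y) = 1 + Y (Z(t, Y) = 4 - (3 - Y) = 4 + (-3 + Y) = 1 + Y)
f(u, U) = U*u
I(31)/f(Z(1³, 9), 62) = (-2*31²)/((62*(1 + 9))) = (-2*961)/((62*10)) = -1922/620 = -1922*1/620 = -31/10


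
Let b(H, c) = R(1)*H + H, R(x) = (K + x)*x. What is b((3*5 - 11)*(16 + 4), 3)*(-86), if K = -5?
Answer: 20640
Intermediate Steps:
R(x) = x*(-5 + x) (R(x) = (-5 + x)*x = x*(-5 + x))
b(H, c) = -3*H (b(H, c) = (1*(-5 + 1))*H + H = (1*(-4))*H + H = -4*H + H = -3*H)
b((3*5 - 11)*(16 + 4), 3)*(-86) = -3*(3*5 - 11)*(16 + 4)*(-86) = -3*(15 - 11)*20*(-86) = -12*20*(-86) = -3*80*(-86) = -240*(-86) = 20640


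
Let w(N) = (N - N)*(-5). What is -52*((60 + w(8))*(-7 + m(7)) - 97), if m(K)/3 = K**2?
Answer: -431756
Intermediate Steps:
m(K) = 3*K**2
w(N) = 0 (w(N) = 0*(-5) = 0)
-52*((60 + w(8))*(-7 + m(7)) - 97) = -52*((60 + 0)*(-7 + 3*7**2) - 97) = -52*(60*(-7 + 3*49) - 97) = -52*(60*(-7 + 147) - 97) = -52*(60*140 - 97) = -52*(8400 - 97) = -52*8303 = -431756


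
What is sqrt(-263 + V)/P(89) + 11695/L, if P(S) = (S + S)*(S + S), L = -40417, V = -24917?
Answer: -11695/40417 + I*sqrt(6295)/15842 ≈ -0.28936 + 0.0050083*I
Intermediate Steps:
P(S) = 4*S**2 (P(S) = (2*S)*(2*S) = 4*S**2)
sqrt(-263 + V)/P(89) + 11695/L = sqrt(-263 - 24917)/((4*89**2)) + 11695/(-40417) = sqrt(-25180)/((4*7921)) + 11695*(-1/40417) = (2*I*sqrt(6295))/31684 - 11695/40417 = (2*I*sqrt(6295))*(1/31684) - 11695/40417 = I*sqrt(6295)/15842 - 11695/40417 = -11695/40417 + I*sqrt(6295)/15842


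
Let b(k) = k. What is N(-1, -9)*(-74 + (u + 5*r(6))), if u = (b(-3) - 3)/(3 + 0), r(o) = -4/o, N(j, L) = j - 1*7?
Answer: 1904/3 ≈ 634.67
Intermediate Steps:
N(j, L) = -7 + j (N(j, L) = j - 7 = -7 + j)
u = -2 (u = (-3 - 3)/(3 + 0) = -6/3 = -6*1/3 = -2)
N(-1, -9)*(-74 + (u + 5*r(6))) = (-7 - 1)*(-74 + (-2 + 5*(-4/6))) = -8*(-74 + (-2 + 5*(-4*1/6))) = -8*(-74 + (-2 + 5*(-2/3))) = -8*(-74 + (-2 - 10/3)) = -8*(-74 - 16/3) = -8*(-238/3) = 1904/3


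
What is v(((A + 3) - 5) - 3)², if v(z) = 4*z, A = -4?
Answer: 1296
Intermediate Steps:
v(((A + 3) - 5) - 3)² = (4*(((-4 + 3) - 5) - 3))² = (4*((-1 - 5) - 3))² = (4*(-6 - 3))² = (4*(-9))² = (-36)² = 1296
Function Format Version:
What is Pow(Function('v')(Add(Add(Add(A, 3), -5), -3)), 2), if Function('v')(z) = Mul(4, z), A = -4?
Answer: 1296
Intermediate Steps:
Pow(Function('v')(Add(Add(Add(A, 3), -5), -3)), 2) = Pow(Mul(4, Add(Add(Add(-4, 3), -5), -3)), 2) = Pow(Mul(4, Add(Add(-1, -5), -3)), 2) = Pow(Mul(4, Add(-6, -3)), 2) = Pow(Mul(4, -9), 2) = Pow(-36, 2) = 1296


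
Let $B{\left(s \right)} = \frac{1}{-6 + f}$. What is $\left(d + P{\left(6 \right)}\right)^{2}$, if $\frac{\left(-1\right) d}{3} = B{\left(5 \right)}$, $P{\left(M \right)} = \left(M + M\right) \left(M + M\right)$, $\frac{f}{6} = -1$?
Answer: $\frac{332929}{16} \approx 20808.0$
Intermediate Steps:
$f = -6$ ($f = 6 \left(-1\right) = -6$)
$P{\left(M \right)} = 4 M^{2}$ ($P{\left(M \right)} = 2 M 2 M = 4 M^{2}$)
$B{\left(s \right)} = - \frac{1}{12}$ ($B{\left(s \right)} = \frac{1}{-6 - 6} = \frac{1}{-12} = - \frac{1}{12}$)
$d = \frac{1}{4}$ ($d = \left(-3\right) \left(- \frac{1}{12}\right) = \frac{1}{4} \approx 0.25$)
$\left(d + P{\left(6 \right)}\right)^{2} = \left(\frac{1}{4} + 4 \cdot 6^{2}\right)^{2} = \left(\frac{1}{4} + 4 \cdot 36\right)^{2} = \left(\frac{1}{4} + 144\right)^{2} = \left(\frac{577}{4}\right)^{2} = \frac{332929}{16}$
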